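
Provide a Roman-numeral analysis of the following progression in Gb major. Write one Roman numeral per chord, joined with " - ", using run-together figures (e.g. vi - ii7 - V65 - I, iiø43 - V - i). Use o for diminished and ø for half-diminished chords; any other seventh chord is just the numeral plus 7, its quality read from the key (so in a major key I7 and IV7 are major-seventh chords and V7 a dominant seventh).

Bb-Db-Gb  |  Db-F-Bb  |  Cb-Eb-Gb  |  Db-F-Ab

Bb-Db-Gb has root Gb, degree 1 in Gb major, so I6.
Db-F-Bb: root Bb is the mediant; minor triad there is iii6.
Cb-Eb-Gb: root Cb is the subdominant; major triad there is IV.
Db-F-Ab has root Db, degree 5 in Gb major, so V.

I6 - iii6 - IV - V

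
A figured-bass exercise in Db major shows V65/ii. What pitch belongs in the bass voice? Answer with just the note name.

D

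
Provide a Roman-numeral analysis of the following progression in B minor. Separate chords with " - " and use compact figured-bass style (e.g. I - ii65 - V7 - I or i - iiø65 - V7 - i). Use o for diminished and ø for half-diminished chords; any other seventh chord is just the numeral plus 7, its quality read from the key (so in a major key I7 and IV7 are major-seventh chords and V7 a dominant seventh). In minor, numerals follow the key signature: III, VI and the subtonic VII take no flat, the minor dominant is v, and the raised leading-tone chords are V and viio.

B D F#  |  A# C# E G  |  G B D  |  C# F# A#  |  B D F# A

B-D-F#: minor triad on B = scale degree 1 → i.
A#-C#-E-G: fully diminished seventh chord on A# = scale degree 7 → viio7.
G-B-D has root G, degree 6 in B minor, so VI.
C#-F#-A#: major triad on F# = scale degree 5 → V64.
B-D-F#-A: root B is the tonic; minor seventh chord there is i7.

i - viio7 - VI - V64 - i7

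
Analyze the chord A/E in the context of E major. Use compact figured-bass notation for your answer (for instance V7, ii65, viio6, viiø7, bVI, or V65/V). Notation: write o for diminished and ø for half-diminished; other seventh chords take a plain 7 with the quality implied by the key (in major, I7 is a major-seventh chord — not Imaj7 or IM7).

The pitches A-C#-E form a major triad rooted on A.
A is scale degree 4 in E major, and a major triad on that degree is written IV.
With E in the bass the chord is in second inversion, so the figured bass is 64.

IV64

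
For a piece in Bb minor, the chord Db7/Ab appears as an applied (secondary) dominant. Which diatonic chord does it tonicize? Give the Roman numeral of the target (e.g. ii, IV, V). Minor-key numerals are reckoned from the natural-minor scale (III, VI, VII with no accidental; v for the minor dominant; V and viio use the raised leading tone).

VI

The chord is a dominant seventh chord on Db.
A dominant resolves down a perfect fifth: Db → Gb. In Bb minor, Gb is scale degree 6, i.e. VI.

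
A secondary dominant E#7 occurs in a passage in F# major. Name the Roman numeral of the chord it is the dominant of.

iii

The chord is a dominant seventh chord on E#.
A dominant resolves down a perfect fifth: E# → A#. In F# major, A# is scale degree 3, i.e. iii.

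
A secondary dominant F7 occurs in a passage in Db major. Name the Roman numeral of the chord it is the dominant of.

vi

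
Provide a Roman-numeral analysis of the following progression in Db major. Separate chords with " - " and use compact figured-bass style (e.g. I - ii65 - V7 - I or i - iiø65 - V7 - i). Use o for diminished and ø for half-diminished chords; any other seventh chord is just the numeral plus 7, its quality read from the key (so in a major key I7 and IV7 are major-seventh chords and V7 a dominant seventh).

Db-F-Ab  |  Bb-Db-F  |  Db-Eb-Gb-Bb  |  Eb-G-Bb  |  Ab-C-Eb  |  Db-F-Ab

I - vi - ii42 - V/V - V - I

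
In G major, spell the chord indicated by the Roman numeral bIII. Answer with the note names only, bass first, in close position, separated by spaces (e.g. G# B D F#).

bIII is a major triad on the lowered third degree, borrowed from the parallel minor. In G major that root is Bb.
So the chord is Bb-D-F.

Bb D F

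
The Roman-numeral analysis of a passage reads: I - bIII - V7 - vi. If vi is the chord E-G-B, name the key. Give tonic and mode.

vi is given as E-G-B — a minor triad with root E.
vi on E implies E is the submediant; that puts the tonic at G, and the lowercase numeral fits major mode.

G major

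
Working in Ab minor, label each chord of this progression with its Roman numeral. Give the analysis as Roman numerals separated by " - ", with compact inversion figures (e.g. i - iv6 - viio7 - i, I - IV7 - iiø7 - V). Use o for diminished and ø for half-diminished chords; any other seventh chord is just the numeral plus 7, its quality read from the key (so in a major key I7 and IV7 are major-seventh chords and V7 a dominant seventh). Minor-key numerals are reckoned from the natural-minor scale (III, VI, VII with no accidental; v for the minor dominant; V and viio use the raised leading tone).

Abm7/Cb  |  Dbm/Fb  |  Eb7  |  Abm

i65 - iv6 - V7 - i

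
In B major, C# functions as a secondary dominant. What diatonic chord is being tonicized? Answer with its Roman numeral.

V

The chord is a major triad on C#.
A dominant resolves down a perfect fifth: C# → F#. In B major, F# is scale degree 5, i.e. V.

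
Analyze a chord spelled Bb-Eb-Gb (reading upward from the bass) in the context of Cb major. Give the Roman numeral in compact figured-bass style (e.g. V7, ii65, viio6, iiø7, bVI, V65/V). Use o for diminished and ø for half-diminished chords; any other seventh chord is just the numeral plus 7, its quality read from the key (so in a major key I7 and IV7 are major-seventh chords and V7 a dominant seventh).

iii64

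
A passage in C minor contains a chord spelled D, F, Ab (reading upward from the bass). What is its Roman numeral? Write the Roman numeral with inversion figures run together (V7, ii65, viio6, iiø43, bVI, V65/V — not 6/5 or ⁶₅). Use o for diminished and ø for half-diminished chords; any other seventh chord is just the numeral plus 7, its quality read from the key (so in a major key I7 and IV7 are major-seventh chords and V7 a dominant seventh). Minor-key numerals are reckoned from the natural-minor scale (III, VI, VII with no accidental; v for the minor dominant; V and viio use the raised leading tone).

iio

The pitches D-F-Ab form a diminished triad rooted on D.
D is scale degree 2 in C minor, and a diminished triad on that degree is written iio.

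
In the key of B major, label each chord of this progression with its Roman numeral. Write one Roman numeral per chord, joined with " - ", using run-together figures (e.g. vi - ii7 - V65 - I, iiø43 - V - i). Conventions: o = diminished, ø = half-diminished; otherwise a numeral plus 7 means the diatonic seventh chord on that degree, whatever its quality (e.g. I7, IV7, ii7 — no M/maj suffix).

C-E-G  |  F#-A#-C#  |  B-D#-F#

bII - V - I

C-E-G: major triad on C — chromatic; C is the lowered second degree, so this is the Neapolitan chord, bII.
F#-A#-C# has root F#, degree 5 in B major, so V.
B-D#-F#: major triad on B = scale degree 1 → I.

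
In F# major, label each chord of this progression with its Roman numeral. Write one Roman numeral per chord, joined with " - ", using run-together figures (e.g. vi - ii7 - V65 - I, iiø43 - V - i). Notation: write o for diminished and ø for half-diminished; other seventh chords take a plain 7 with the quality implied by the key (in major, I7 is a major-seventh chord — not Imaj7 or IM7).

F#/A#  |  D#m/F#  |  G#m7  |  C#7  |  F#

I6 - vi6 - ii7 - V7 - I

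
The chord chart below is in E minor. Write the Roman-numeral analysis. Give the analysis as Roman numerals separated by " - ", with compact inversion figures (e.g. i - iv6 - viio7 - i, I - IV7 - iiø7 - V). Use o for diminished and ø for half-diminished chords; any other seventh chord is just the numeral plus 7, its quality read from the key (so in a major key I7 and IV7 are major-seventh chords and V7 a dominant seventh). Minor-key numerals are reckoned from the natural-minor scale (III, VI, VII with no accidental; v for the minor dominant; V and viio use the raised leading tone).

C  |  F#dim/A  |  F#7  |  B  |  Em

VI - iio6 - V7/V - V - i

C: major triad on C = scale degree 6 → VI.
F#dim/A: root F# is the supertonic; diminished triad there is iio6.
F#7: a dominant seventh chord on F#, the applied dominant of V → V7/V.
B has root B, degree 5 in E minor, so V.
Em: root E is the tonic; minor triad there is i.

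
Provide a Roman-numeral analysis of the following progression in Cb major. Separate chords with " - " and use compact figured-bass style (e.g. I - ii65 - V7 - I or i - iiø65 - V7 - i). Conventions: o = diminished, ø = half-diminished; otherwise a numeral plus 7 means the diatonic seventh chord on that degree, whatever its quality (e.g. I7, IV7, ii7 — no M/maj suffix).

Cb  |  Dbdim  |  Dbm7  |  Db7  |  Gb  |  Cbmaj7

Cb: root Cb is the tonic; major triad there is I.
Dbdim: diminished triad on Db — chromatic; iio (borrowed from the parallel minor).
Dbm7: root Db is the supertonic; minor seventh chord there is ii7.
Db7: chromatic; Db is V of V, so V7/V.
Gb: major triad on Gb = scale degree 5 → V.
Cbmaj7: root Cb is the tonic; major seventh chord there is I7.

I - iio - ii7 - V7/V - V - I7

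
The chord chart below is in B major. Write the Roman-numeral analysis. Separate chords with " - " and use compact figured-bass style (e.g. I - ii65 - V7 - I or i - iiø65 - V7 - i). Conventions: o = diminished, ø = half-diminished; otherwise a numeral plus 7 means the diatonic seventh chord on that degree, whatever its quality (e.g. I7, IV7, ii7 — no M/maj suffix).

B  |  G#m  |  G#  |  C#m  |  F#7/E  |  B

B: root B is the tonic; major triad there is I.
G#m has root G#, degree 6 in B major, so vi.
G#: chromatic; G# is V of ii, so V/ii.
C#m: root C# is the supertonic; minor triad there is ii.
F#7/E: root F# is the dominant; dominant seventh chord there is V42.
B: major triad on B = scale degree 1 → I.

I - vi - V/ii - ii - V42 - I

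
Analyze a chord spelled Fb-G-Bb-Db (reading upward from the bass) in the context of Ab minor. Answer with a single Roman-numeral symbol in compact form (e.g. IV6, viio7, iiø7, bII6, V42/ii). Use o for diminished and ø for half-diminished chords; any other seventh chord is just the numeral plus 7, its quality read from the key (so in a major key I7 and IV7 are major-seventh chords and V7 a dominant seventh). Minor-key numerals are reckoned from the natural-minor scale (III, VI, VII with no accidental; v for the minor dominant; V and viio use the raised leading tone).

viio42

The pitches G-Bb-Db-Fb form a fully diminished seventh chord rooted on G.
G is scale degree 7 in Ab minor, and a fully diminished seventh chord on that degree is written viio7.
With Fb in the bass the chord is in third inversion, so the figured bass is 42.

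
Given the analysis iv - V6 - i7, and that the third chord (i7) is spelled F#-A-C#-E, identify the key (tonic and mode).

The chord F#m7 is a minor seventh chord rooted on F#; its label is i7.
If F# is scale degree 1 and the mode makes that degree carry a minor seventh chord, the tonic is F# and the mode is minor.

F# minor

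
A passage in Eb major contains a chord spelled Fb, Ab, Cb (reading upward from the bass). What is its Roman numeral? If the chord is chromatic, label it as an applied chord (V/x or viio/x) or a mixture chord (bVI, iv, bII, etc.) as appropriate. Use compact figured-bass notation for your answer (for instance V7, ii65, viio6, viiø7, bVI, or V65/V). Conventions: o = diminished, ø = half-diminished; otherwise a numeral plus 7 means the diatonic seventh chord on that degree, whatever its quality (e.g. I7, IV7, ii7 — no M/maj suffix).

bII

The pitches Fb-Ab-Cb form a major triad rooted on Fb.
Fb is the lowered second degree of Eb major (diatonic 2 would be F). This is the Neapolitan chord — a major triad on the lowered second degree.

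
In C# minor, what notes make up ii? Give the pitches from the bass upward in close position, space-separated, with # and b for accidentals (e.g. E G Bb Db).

D# F# A#

Scale degree 2 in C# minor is D#; here the chord built on it is altered to a minor triad. ii is the minor supertonic, borrowed from the parallel major (the Dorian ii).
So the chord is D#-F#-A#, a minor triad.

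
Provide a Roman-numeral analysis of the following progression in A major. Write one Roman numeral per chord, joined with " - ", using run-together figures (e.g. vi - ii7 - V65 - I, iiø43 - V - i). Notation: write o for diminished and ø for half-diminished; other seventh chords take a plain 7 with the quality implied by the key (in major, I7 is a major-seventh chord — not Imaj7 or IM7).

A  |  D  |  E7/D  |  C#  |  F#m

A: major triad on A = scale degree 1 → I.
D: root D is the subdominant; major triad there is IV.
E7/D: dominant seventh chord on E = scale degree 5 → V42.
C# is the secondary dominant of vi (major triad on C#): V/vi.
F#m has root F#, degree 6 in A major, so vi.

I - IV - V42 - V/vi - vi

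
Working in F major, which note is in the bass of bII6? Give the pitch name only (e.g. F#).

bII in F major has root Gb; the chord is Gb-Bb-Db.
The figure 6 means first inversion — the third is in the bass.

Bb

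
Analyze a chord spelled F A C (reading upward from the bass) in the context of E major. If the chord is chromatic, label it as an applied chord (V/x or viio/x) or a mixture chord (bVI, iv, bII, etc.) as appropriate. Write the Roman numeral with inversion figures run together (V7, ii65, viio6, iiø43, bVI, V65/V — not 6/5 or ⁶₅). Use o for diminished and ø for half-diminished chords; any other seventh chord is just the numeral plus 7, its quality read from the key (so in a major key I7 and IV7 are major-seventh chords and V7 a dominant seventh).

Stacked in thirds the chord is F-A-C: a major triad on F.
F is the lowered second degree of E major (diatonic 2 would be F#). This is the Neapolitan chord — a major triad on the lowered second degree.

bII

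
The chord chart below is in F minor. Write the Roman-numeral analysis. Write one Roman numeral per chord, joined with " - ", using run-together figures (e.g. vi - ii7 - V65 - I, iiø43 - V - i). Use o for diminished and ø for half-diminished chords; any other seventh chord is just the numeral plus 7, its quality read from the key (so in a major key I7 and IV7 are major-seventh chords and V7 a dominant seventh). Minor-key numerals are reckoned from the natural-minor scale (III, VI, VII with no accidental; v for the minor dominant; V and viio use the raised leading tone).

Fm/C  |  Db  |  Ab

Fm/C has root F, degree 1 in F minor, so i64.
Db has root Db, degree 6 in F minor, so VI.
Ab: major triad on Ab = scale degree 3 → III.

i64 - VI - III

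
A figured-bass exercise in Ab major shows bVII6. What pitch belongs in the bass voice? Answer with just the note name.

Bb

bVII in Ab major has root Gb; the chord is Gb-Bb-Db.
The figure 6 means first inversion — the third is in the bass.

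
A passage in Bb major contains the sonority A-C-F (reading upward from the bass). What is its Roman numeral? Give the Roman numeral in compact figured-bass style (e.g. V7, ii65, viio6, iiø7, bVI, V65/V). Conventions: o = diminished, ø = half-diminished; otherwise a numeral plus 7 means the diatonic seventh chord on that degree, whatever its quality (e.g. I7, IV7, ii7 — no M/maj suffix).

The pitches F-A-C form a major triad rooted on F.
In Bb major, F is the dominant; the diatonic major triad there is V.
With A in the bass the chord is in first inversion, so the figured bass is 6.

V6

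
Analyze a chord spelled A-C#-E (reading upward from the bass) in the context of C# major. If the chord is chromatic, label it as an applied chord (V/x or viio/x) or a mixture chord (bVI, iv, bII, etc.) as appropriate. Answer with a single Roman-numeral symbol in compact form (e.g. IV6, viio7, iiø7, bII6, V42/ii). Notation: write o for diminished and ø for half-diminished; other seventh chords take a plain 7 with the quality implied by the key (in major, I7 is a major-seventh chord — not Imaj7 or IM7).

bVI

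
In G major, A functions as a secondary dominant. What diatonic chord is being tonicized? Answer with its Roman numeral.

The chord is a major triad on A.
A dominant resolves down a perfect fifth: A → D. In G major, D is scale degree 5, i.e. V.

V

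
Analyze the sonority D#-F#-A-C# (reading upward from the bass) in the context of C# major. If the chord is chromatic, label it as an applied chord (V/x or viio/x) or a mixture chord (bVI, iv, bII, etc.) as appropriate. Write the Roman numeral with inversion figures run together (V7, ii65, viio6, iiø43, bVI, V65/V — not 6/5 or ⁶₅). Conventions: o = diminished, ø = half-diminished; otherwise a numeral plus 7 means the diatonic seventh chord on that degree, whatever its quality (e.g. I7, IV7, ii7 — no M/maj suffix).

iiø7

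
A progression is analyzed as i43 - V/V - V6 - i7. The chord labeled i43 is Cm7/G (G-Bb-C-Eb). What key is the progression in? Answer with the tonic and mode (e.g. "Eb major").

C minor

The chord Cm7/G is a minor seventh chord rooted on C; its label is i43.
If C is scale degree 1 and the mode makes that degree carry a minor seventh chord, the tonic is C and the mode is minor.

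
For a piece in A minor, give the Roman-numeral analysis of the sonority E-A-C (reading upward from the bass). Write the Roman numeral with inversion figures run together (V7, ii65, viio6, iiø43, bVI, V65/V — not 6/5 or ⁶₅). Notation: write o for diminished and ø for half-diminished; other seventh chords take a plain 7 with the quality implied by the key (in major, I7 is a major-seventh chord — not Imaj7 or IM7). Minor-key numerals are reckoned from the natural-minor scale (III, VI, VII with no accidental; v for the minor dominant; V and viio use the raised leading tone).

Stacked in thirds the chord is A-C-E: a minor triad on A.
In A minor, A is the tonic; the diatonic minor triad there is i.
With E in the bass the chord is in second inversion, so the figured bass is 64.

i64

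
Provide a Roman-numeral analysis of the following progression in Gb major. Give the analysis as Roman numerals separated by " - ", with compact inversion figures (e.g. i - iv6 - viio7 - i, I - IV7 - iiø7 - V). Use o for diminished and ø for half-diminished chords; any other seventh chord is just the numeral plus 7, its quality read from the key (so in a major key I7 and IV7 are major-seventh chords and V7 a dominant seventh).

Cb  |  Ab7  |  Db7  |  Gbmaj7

IV - V7/V - V7 - I7

Cb has root Cb, degree 4 in Gb major, so IV.
Ab7: chromatic; Ab is V of V, so V7/V.
Db7 has root Db, degree 5 in Gb major, so V7.
Gbmaj7: major seventh chord on Gb = scale degree 1 → I7.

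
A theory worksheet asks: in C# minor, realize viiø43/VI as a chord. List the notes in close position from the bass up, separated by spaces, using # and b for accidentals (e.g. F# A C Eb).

D F# G# B

The slash marks an applied leading-tone chord: viio of VI. In C# minor, VI is A, so the leading tone to it is G#, a half step below.
Building a half-diminished seventh chord on G# gives G#-B-D-F#.
With the 43 figure the chord is in second inversion; from the bass D upward in close position it reads D-F#-G#-B.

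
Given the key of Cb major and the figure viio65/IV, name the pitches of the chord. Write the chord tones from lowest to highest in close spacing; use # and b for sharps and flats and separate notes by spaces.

viio65/IV is a secondary leading-tone chord. The target IV is Fb in Cb major; the applied chord is rooted a semitone below, on Eb.
Building a fully diminished seventh chord on Eb gives Eb-Gb-Bbb-Dbb.
With the 65 figure the chord is in first inversion; from the bass Gb upward in close position it reads Gb-Bbb-Dbb-Eb.

Gb Bbb Dbb Eb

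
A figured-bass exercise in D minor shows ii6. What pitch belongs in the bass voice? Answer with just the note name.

ii in D minor has root E; the chord is E-G-B.
The figure 6 means first inversion — the third is in the bass.

G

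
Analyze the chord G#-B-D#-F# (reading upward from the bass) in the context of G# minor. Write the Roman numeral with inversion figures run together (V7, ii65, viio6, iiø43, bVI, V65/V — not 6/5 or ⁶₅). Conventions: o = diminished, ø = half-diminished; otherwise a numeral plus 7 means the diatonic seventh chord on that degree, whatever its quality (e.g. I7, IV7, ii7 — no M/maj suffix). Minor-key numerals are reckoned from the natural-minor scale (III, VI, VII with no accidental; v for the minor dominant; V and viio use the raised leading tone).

i7

The pitches G#-B-D#-F# form a minor seventh chord rooted on G#.
In G# minor, G# is the tonic; the diatonic minor seventh chord there is i7.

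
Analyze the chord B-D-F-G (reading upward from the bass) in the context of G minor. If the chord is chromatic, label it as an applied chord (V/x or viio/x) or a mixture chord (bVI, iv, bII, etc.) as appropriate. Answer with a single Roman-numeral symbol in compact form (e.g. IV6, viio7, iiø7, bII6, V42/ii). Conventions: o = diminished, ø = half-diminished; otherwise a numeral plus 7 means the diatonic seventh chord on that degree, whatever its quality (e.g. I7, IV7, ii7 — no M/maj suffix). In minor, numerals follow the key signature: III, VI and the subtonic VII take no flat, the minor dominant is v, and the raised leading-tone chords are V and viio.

V65/iv

The pitches G-B-D-F form a dominant seventh chord rooted on G.
G is not a diatonic chord root with this quality in G minor, but it lies a perfect fifth above C (iv), so the chord functions as an applied dominant of iv.
With B in the bass the chord is in first inversion, so the figured bass is 65.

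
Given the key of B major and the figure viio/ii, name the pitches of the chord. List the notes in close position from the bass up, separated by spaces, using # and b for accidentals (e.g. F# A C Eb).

B# D# F#

viio/ii is a secondary leading-tone chord. The target ii is C# in B major; the applied chord is rooted a semitone below, on B#.
Building a diminished triad on B# gives B#-D#-F#.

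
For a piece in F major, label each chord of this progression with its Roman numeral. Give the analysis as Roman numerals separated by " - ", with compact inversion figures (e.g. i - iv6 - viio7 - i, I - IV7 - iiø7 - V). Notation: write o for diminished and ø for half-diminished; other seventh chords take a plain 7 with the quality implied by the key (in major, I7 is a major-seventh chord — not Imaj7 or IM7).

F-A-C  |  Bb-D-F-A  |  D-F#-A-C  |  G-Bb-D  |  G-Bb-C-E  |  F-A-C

F-A-C has root F, degree 1 in F major, so I.
Bb-D-F-A: root Bb is the subdominant; major seventh chord there is IV7.
D-F#-A-C: a dominant seventh chord on D, the applied dominant of ii → V7/ii.
G-Bb-D: root G is the supertonic; minor triad there is ii.
G-Bb-C-E: dominant seventh chord on C = scale degree 5 → V43.
F-A-C: major triad on F = scale degree 1 → I.

I - IV7 - V7/ii - ii - V43 - I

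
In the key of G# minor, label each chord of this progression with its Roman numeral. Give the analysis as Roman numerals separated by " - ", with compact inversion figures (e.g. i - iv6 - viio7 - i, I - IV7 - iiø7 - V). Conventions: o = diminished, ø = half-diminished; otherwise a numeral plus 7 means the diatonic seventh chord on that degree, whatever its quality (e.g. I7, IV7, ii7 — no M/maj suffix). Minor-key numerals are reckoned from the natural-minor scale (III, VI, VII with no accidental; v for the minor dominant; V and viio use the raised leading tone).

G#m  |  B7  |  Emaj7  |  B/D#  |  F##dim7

G#m has root G#, degree 1 in G# minor, so i.
B7: a dominant seventh chord on B, the applied dominant of VI → V7/VI.
Emaj7: root E is the submediant; major seventh chord there is VI7.
B/D#: major triad on B = scale degree 3 → III6.
F##dim7: root F## is the leading tone; fully diminished seventh chord there is viio7.

i - V7/VI - VI7 - III6 - viio7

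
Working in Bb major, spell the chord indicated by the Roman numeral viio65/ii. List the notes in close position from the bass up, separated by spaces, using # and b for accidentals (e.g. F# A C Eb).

D F Ab B

The slash marks an applied leading-tone chord: viio of ii. In Bb major, ii is C, so the leading tone to it is B, a half step below.
Building a fully diminished seventh chord on B gives B-D-F-Ab.
With the 65 figure the chord is in first inversion; from the bass D upward in close position it reads D-F-Ab-B.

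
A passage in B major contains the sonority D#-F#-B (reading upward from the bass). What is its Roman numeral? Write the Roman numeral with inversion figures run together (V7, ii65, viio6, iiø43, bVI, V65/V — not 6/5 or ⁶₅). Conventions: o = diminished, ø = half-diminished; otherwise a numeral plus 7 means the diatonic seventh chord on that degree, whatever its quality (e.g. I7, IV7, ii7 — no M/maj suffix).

I6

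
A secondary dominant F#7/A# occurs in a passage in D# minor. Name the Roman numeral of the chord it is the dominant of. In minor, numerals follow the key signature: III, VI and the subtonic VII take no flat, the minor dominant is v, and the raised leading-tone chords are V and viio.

VI

The chord is a dominant seventh chord on F#.
A dominant resolves down a perfect fifth: F# → B. In D# minor, B is scale degree 6, i.e. VI.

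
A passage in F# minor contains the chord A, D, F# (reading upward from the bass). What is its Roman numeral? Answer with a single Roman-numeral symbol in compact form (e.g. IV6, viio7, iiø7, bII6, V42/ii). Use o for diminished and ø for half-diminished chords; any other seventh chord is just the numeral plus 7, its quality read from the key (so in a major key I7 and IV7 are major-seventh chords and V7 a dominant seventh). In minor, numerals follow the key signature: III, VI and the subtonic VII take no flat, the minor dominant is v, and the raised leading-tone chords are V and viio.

VI64

The pitches D-F#-A form a major triad rooted on D.
D is scale degree 6 in F# minor, and a major triad on that degree is written VI.
With A in the bass the chord is in second inversion, so the figured bass is 64.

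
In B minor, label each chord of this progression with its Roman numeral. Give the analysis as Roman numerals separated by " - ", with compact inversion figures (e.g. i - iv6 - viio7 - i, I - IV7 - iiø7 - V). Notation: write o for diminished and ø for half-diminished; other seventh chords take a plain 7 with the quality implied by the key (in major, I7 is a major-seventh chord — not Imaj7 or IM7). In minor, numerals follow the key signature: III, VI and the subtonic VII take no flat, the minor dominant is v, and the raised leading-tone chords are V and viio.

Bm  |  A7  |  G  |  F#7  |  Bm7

i - VII7 - VI - V7 - i7

Bm has root B, degree 1 in B minor, so i.
A7: root A is the subtonic; dominant seventh chord there is VII7.
G: major triad on G = scale degree 6 → VI.
F#7: dominant seventh chord on F# = scale degree 5 → V7.
Bm7 has root B, degree 1 in B minor, so i7.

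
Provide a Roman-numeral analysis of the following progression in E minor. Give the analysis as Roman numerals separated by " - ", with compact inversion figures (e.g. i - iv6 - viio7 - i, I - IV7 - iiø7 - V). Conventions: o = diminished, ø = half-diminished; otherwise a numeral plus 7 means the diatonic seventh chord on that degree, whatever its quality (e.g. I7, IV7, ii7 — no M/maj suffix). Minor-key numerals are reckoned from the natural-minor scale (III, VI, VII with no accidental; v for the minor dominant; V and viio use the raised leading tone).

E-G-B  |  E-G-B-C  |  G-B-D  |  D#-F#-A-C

E-G-B: minor triad on E = scale degree 1 → i.
E-G-B-C: major seventh chord on C = scale degree 6 → VI65.
G-B-D: root G is the mediant; major triad there is III.
D#-F#-A-C: root D# is the leading tone; fully diminished seventh chord there is viio7.

i - VI65 - III - viio7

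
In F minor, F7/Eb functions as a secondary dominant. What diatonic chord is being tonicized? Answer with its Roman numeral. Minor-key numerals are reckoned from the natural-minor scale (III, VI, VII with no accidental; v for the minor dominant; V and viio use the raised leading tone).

The chord is a dominant seventh chord on F.
A dominant resolves down a perfect fifth: F → Bb. In F minor, Bb is scale degree 4, i.e. iv.

iv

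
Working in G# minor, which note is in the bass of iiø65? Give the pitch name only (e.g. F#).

C#

iiø in G# minor has root A#; the chord is A#-C#-E-G#.
The figure 65 means first inversion — the third is in the bass.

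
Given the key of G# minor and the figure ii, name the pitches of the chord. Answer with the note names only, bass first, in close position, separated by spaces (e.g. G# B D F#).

A# C# E#

Scale degree 2 in G# minor is A#; here the chord built on it is altered to a minor triad. ii is the minor supertonic, borrowed from the parallel major (the Dorian ii).
So the chord is A#-C#-E#.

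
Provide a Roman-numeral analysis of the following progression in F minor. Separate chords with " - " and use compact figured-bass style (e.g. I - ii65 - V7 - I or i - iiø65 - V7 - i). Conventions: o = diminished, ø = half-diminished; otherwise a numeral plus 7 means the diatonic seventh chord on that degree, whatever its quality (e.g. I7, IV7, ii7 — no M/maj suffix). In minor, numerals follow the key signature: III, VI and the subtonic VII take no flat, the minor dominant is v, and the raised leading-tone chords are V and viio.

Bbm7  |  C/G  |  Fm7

Bbm7 has root Bb, degree 4 in F minor, so iv7.
C/G: root C is the dominant; major triad there is V64.
Fm7 has root F, degree 1 in F minor, so i7.

iv7 - V64 - i7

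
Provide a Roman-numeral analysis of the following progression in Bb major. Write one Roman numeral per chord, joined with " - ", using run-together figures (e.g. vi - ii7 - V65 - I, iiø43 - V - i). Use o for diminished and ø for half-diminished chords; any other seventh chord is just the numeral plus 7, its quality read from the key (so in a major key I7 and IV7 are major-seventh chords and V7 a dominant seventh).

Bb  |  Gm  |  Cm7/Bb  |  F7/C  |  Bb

Bb: major triad on Bb = scale degree 1 → I.
Gm: minor triad on G = scale degree 6 → vi.
Cm7/Bb has root C, degree 2 in Bb major, so ii42.
F7/C: root F is the dominant; dominant seventh chord there is V43.
Bb: root Bb is the tonic; major triad there is I.

I - vi - ii42 - V43 - I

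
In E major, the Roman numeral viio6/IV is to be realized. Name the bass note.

The applied chord viio6/IV is rooted on G#: G#-B-D.
The figure 6 means first inversion — the third is in the bass.

B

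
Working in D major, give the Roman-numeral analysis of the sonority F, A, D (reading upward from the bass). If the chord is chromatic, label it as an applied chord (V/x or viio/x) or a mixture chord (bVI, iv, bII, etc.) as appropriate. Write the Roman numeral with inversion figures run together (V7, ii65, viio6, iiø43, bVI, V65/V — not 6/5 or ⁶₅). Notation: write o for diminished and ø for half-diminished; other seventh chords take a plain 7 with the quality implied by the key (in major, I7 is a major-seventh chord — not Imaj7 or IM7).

i6

The pitches D-F-A form a minor triad rooted on D.
D is the first degree of D major. This is the minor tonic, borrowed from the parallel minor.
With F in the bass the chord is in first inversion, so the figured bass is 6.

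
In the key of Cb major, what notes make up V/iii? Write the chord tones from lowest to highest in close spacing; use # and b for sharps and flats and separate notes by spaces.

Bb D F

V/iii is a secondary dominant — the dominant triad of iii. iii in Cb major is Eb, so the applied chord's root is Bb, a perfect fifth above.
Building a major triad on Bb gives Bb-D-F.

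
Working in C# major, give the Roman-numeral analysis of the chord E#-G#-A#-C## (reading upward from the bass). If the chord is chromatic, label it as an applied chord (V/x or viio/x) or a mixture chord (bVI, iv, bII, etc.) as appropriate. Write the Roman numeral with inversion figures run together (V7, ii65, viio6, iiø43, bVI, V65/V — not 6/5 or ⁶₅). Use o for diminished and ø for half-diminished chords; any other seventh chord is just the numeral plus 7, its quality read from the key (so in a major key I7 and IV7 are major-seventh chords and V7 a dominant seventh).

V43/ii

The pitches A#-C##-E#-G# form a dominant seventh chord rooted on A#.
A# is not a diatonic chord root with this quality in C# major, but it lies a perfect fifth above D# (ii), so the chord functions as an applied dominant of ii.
With E# in the bass the chord is in second inversion, so the figured bass is 43.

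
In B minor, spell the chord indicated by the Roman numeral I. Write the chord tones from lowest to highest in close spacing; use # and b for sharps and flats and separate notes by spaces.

B D# F#

Scale degree 1 in B minor is B; here the chord built on it is altered to a major triad. I is the major tonic (Picardy third), borrowed from the parallel major.
So the chord is B-D#-F#.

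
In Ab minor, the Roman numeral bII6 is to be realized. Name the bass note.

Db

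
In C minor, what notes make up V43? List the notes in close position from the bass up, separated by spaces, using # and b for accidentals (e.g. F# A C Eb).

In C minor, the fifth degree is G. The dominant is major (leading tone raised), so V is a dominant seventh chord.
That chord is spelled G-B-D-F.
The figured bass 43 indicates second inversion, placing the fifth (D) in the bass: D-F-G-B.

D F G B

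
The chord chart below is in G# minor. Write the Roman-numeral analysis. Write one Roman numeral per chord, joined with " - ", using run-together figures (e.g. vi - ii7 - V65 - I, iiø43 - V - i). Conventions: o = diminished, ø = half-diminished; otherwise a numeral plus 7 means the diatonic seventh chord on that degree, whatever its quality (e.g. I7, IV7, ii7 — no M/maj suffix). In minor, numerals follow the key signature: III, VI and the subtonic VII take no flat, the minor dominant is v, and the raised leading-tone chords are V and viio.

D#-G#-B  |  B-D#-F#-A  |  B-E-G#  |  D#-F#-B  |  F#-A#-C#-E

D#-G#-B: minor triad on G# = scale degree 1 → i64.
B-D#-F#-A is the secondary dominant of VI (dominant seventh chord on B): V7/VI.
B-E-G#: major triad on E = scale degree 6 → VI64.
D#-F#-B has root B, degree 3 in G# minor, so III6.
F#-A#-C#-E: root F# is the subtonic; dominant seventh chord there is VII7.

i64 - V7/VI - VI64 - III6 - VII7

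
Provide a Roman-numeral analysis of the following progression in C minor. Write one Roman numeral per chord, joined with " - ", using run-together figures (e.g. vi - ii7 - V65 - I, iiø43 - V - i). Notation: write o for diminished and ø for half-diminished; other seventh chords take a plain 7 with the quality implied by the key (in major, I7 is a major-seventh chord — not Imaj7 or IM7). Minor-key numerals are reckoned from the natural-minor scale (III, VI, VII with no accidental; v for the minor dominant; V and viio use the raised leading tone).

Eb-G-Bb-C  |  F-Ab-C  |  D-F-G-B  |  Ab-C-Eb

Eb-G-Bb-C: minor seventh chord on C = scale degree 1 → i65.
F-Ab-C: minor triad on F = scale degree 4 → iv.
D-F-G-B: dominant seventh chord on G = scale degree 5 → V43.
Ab-C-Eb has root Ab, degree 6 in C minor, so VI.

i65 - iv - V43 - VI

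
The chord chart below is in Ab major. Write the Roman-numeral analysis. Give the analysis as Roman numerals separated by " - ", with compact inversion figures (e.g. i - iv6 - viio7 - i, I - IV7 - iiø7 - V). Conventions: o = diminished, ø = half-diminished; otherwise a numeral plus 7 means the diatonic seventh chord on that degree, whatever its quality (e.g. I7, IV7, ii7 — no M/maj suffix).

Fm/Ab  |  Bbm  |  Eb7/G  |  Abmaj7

vi6 - ii - V65 - I7

Fm/Ab has root F, degree 6 in Ab major, so vi6.
Bbm has root Bb, degree 2 in Ab major, so ii.
Eb7/G: root Eb is the dominant; dominant seventh chord there is V65.
Abmaj7 has root Ab, degree 1 in Ab major, so I7.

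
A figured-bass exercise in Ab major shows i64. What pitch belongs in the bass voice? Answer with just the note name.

i in Ab major has root Ab; the chord is Ab-Cb-Eb.
The figure 64 means second inversion — the fifth is in the bass.

Eb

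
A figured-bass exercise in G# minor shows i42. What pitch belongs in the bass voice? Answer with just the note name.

i in G# minor has root G#; the chord is G#-B-D#-F#.
The figure 42 means third inversion — the seventh is in the bass.

F#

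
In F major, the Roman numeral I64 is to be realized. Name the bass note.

I in F major has root F; the chord is F-A-C.
The figure 64 means second inversion — the fifth is in the bass.

C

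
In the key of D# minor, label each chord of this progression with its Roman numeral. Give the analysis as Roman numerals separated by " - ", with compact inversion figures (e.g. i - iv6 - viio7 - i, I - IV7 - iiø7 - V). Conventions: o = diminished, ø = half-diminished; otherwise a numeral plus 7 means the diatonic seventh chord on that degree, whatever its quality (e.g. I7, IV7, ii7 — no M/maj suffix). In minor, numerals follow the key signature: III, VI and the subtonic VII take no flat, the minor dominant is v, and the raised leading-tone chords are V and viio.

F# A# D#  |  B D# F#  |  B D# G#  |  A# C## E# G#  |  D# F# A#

i6 - VI - iv6 - V7 - i

F#-A#-D#: root D# is the tonic; minor triad there is i6.
B-D#-F#: major triad on B = scale degree 6 → VI.
B-D#-G#: minor triad on G# = scale degree 4 → iv6.
A#-C##-E#-G#: root A# is the dominant; dominant seventh chord there is V7.
D#-F#-A#: root D# is the tonic; minor triad there is i.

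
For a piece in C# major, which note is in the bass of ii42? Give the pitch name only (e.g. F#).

C#

ii in C# major has root D#; the chord is D#-F#-A#-C#.
The figure 42 means third inversion — the seventh is in the bass.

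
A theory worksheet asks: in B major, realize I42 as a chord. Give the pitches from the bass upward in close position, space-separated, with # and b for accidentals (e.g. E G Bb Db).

In B major, scale degree 1 is B, and the diatonic chord built there is a major seventh chord.
Stacking thirds from B gives B-D#-F#-A#.
With the 42 figure the chord is in third inversion; from the bass A# upward in close position it reads A#-B-D#-F#.

A# B D# F#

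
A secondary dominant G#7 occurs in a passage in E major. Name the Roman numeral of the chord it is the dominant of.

vi

The chord is a dominant seventh chord on G#.
A dominant resolves down a perfect fifth: G# → C#. In E major, C# is scale degree 6, i.e. vi.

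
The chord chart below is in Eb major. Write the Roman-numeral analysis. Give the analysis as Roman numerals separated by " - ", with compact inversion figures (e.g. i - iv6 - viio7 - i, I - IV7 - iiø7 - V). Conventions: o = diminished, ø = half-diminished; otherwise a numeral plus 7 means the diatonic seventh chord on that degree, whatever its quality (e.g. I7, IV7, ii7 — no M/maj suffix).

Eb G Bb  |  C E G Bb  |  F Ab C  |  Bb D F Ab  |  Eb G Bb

Eb-G-Bb: root Eb is the tonic; major triad there is I.
C-E-G-Bb: a dominant seventh chord on C, the applied dominant of ii → V7/ii.
F-Ab-C: root F is the supertonic; minor triad there is ii.
Bb-D-F-Ab has root Bb, degree 5 in Eb major, so V7.
Eb-G-Bb has root Eb, degree 1 in Eb major, so I.

I - V7/ii - ii - V7 - I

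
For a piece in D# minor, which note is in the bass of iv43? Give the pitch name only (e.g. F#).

D#

iv in D# minor has root G#; the chord is G#-B-D#-F#.
The figure 43 means second inversion — the fifth is in the bass.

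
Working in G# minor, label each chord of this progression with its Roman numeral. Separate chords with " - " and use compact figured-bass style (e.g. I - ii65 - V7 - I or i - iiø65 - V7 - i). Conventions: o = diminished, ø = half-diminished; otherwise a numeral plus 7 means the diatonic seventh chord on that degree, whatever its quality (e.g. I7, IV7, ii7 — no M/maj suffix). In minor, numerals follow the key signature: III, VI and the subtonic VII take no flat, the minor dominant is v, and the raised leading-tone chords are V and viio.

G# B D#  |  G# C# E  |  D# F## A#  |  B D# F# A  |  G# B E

i - iv64 - V - V7/VI - VI6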